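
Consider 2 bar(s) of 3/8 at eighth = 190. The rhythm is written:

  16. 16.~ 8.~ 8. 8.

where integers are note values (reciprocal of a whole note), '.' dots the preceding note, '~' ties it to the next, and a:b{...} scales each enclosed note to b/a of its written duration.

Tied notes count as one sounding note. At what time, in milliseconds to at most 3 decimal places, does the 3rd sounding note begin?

note 3 onset = 9/2b = 1421.053ms

1. 0.0ms @ 0 + 236.842ms (3/4)
2. 236.842ms @ 3/4 + 1184.211ms (15/4)
3. 1421.053ms @ 9/2 + 473.684ms (3/2)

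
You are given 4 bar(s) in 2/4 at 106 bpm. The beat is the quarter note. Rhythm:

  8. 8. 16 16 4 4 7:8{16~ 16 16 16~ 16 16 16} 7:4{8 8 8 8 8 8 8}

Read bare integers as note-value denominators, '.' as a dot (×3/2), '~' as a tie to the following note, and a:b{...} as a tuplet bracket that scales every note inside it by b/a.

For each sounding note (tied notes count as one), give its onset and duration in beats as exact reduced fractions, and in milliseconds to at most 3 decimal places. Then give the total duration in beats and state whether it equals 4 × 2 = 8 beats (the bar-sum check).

1) 0.0ms=0b +424.528ms=3/4b
2) 424.528ms=3/4b +424.528ms=3/4b
3) 849.057ms=3/2b +141.509ms=1/4b
4) 990.566ms=7/4b +141.509ms=1/4b
5) 1132.075ms=2b +566.038ms=1b
6) 1698.113ms=3b +566.038ms=1b
7) 2264.151ms=4b +323.45ms=4/7b
8) 2587.601ms=32/7b +161.725ms=2/7b
9) 2749.326ms=34/7b +323.45ms=4/7b
10) 3072.776ms=38/7b +161.725ms=2/7b
11) 3234.501ms=40/7b +161.725ms=2/7b
12) 3396.226ms=6b +161.725ms=2/7b
13) 3557.951ms=44/7b +161.725ms=2/7b
14) 3719.677ms=46/7b +161.725ms=2/7b
15) 3881.402ms=48/7b +161.725ms=2/7b
16) 4043.127ms=50/7b +161.725ms=2/7b
17) 4204.852ms=52/7b +161.725ms=2/7b
18) 4366.577ms=54/7b +161.725ms=2/7b
Σ=8b of 8 (106bpm 2/4) — PASS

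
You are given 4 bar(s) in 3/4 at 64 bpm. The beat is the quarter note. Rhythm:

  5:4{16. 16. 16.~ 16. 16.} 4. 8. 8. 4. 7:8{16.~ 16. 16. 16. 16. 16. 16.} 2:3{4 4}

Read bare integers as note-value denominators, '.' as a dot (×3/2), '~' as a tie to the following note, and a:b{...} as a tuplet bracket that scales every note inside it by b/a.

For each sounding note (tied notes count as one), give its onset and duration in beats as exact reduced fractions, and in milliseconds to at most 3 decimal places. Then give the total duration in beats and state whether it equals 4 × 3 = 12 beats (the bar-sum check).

1) 0.0ms=0b +281.25ms=3/10b
2) 281.25ms=3/10b +281.25ms=3/10b
3) 562.5ms=3/5b +562.5ms=3/5b
4) 1125.0ms=6/5b +281.25ms=3/10b
5) 1406.25ms=3/2b +1406.25ms=3/2b
6) 2812.5ms=3b +703.125ms=3/4b
7) 3515.625ms=15/4b +703.125ms=3/4b
8) 4218.75ms=9/2b +1406.25ms=3/2b
9) 5625.0ms=6b +803.571ms=6/7b
10) 6428.571ms=48/7b +401.786ms=3/7b
11) 6830.357ms=51/7b +401.786ms=3/7b
12) 7232.143ms=54/7b +401.786ms=3/7b
13) 7633.929ms=57/7b +401.786ms=3/7b
14) 8035.714ms=60/7b +401.786ms=3/7b
15) 8437.5ms=9b +1406.25ms=3/2b
16) 9843.75ms=21/2b +1406.25ms=3/2b
Σ=12b of 12 (64bpm 3/4) — PASS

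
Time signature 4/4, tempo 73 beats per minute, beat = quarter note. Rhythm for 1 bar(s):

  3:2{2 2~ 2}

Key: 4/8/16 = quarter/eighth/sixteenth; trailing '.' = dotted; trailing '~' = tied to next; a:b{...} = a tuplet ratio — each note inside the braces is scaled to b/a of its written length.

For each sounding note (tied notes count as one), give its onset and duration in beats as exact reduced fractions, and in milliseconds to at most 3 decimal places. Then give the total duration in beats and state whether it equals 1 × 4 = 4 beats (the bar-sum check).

1) 0.0ms=0b +1095.89ms=4/3b
2) 1095.89ms=4/3b +2191.781ms=8/3b
Σ=4b of 4 (73bpm 4/4) — PASS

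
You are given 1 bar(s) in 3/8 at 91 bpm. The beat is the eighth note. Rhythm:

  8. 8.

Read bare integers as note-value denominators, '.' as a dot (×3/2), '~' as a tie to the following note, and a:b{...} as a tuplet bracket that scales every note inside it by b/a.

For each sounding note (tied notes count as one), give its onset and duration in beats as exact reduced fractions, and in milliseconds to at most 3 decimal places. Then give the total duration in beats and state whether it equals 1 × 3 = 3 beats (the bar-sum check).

1) 0.0ms=0b +989.011ms=3/2b
2) 989.011ms=3/2b +989.011ms=3/2b
Σ=3b of 3 (91bpm 3/8) — PASS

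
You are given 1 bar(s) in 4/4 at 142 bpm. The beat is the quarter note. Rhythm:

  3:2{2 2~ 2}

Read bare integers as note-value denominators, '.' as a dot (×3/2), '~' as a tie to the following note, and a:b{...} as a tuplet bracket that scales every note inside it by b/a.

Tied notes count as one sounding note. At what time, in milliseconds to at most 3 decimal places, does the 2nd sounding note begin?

note 2 onset = 4/3b = 563.38ms

1. 0.0ms @ 0 + 563.38ms (4/3)
2. 563.38ms @ 4/3 + 1126.761ms (8/3)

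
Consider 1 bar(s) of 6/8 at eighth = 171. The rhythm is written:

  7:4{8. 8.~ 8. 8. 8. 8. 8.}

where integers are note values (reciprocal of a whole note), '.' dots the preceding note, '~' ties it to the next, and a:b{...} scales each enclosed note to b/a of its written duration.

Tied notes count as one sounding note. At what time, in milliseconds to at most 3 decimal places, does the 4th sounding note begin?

note 4 onset = 24/7b = 1203.008ms

1. 0.0ms @ 0 + 300.752ms (6/7)
2. 300.752ms @ 6/7 + 601.504ms (12/7)
3. 902.256ms @ 18/7 + 300.752ms (6/7)
4. 1203.008ms @ 24/7 + 300.752ms (6/7)
5. 1503.759ms @ 30/7 + 300.752ms (6/7)
6. 1804.511ms @ 36/7 + 300.752ms (6/7)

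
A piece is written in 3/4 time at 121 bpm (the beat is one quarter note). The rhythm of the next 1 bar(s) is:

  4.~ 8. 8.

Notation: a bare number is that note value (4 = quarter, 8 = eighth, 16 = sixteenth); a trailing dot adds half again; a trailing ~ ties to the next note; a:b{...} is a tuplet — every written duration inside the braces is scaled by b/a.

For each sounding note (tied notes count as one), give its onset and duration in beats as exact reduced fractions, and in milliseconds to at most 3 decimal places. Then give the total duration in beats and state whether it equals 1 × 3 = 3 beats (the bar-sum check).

1) 0.0ms=0b +1115.702ms=9/4b
2) 1115.702ms=9/4b +371.901ms=3/4b
Σ=3b of 3 (121bpm 3/4) — PASS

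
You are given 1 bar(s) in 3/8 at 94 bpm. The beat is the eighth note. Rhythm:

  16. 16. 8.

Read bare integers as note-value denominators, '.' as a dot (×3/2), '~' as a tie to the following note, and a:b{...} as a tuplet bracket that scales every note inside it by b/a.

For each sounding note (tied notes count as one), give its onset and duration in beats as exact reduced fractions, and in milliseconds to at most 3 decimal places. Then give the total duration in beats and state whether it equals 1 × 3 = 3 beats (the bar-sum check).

1) 0.0ms=0b +478.723ms=3/4b
2) 478.723ms=3/4b +478.723ms=3/4b
3) 957.447ms=3/2b +957.447ms=3/2b
Σ=3b of 3 (94bpm 3/8) — PASS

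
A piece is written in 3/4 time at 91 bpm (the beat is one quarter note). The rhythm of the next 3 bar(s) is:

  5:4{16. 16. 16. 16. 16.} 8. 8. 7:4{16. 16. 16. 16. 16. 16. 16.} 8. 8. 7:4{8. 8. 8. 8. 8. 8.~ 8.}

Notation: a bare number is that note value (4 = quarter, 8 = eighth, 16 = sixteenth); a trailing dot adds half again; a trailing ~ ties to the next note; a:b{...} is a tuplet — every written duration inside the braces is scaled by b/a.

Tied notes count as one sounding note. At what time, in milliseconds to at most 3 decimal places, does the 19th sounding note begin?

1. 0.0ms @ 0 + 197.802ms (3/10)
2. 197.802ms @ 3/10 + 197.802ms (3/10)
3. 395.604ms @ 3/5 + 197.802ms (3/10)
4. 593.407ms @ 9/10 + 197.802ms (3/10)
5. 791.209ms @ 6/5 + 197.802ms (3/10)
6. 989.011ms @ 3/2 + 494.505ms (3/4)
7. 1483.516ms @ 9/4 + 494.505ms (3/4)
8. 1978.022ms @ 3 + 141.287ms (3/14)
9. 2119.309ms @ 45/14 + 141.287ms (3/14)
10. 2260.597ms @ 24/7 + 141.287ms (3/14)
11. 2401.884ms @ 51/14 + 141.287ms (3/14)
12. 2543.171ms @ 27/7 + 141.287ms (3/14)
13. 2684.458ms @ 57/14 + 141.287ms (3/14)
14. 2825.746ms @ 30/7 + 141.287ms (3/14)
15. 2967.033ms @ 9/2 + 494.505ms (3/4)
16. 3461.538ms @ 21/4 + 494.505ms (3/4)
17. 3956.044ms @ 6 + 282.575ms (3/7)
18. 4238.619ms @ 45/7 + 282.575ms (3/7)
19. 4521.193ms @ 48/7 + 282.575ms (3/7)
20. 4803.768ms @ 51/7 + 282.575ms (3/7)
21. 5086.342ms @ 54/7 + 282.575ms (3/7)
22. 5368.917ms @ 57/7 + 565.149ms (6/7)

note 19 onset = 48/7b = 4521.193ms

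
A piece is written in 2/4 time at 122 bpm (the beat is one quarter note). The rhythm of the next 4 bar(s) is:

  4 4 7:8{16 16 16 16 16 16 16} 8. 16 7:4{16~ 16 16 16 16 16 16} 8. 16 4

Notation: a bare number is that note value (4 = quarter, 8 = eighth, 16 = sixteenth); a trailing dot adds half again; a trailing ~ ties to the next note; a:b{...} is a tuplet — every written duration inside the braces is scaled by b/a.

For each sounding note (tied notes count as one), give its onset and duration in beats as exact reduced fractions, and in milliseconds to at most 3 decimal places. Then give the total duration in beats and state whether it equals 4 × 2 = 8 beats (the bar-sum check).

1) 0.0ms=0b +491.803ms=1b
2) 491.803ms=1b +491.803ms=1b
3) 983.607ms=2b +140.515ms=2/7b
4) 1124.122ms=16/7b +140.515ms=2/7b
5) 1264.637ms=18/7b +140.515ms=2/7b
6) 1405.152ms=20/7b +140.515ms=2/7b
7) 1545.667ms=22/7b +140.515ms=2/7b
8) 1686.183ms=24/7b +140.515ms=2/7b
9) 1826.698ms=26/7b +140.515ms=2/7b
10) 1967.213ms=4b +368.852ms=3/4b
11) 2336.066ms=19/4b +122.951ms=1/4b
12) 2459.016ms=5b +140.515ms=2/7b
13) 2599.532ms=37/7b +70.258ms=1/7b
14) 2669.789ms=38/7b +70.258ms=1/7b
15) 2740.047ms=39/7b +70.258ms=1/7b
16) 2810.304ms=40/7b +70.258ms=1/7b
17) 2880.562ms=41/7b +70.258ms=1/7b
18) 2950.82ms=6b +368.852ms=3/4b
19) 3319.672ms=27/4b +122.951ms=1/4b
20) 3442.623ms=7b +491.803ms=1b
Σ=8b of 8 (122bpm 2/4) — PASS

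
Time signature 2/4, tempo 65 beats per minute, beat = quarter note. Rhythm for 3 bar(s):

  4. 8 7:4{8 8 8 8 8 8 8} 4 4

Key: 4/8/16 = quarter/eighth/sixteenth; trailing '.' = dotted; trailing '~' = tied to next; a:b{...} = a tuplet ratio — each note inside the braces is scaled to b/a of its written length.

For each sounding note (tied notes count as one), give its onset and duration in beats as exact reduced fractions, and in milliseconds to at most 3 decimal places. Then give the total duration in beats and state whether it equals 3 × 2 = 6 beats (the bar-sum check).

1) 0.0ms=0b +1384.615ms=3/2b
2) 1384.615ms=3/2b +461.538ms=1/2b
3) 1846.154ms=2b +263.736ms=2/7b
4) 2109.89ms=16/7b +263.736ms=2/7b
5) 2373.626ms=18/7b +263.736ms=2/7b
6) 2637.363ms=20/7b +263.736ms=2/7b
7) 2901.099ms=22/7b +263.736ms=2/7b
8) 3164.835ms=24/7b +263.736ms=2/7b
9) 3428.571ms=26/7b +263.736ms=2/7b
10) 3692.308ms=4b +923.077ms=1b
11) 4615.385ms=5b +923.077ms=1b
Σ=6b of 6 (65bpm 2/4) — PASS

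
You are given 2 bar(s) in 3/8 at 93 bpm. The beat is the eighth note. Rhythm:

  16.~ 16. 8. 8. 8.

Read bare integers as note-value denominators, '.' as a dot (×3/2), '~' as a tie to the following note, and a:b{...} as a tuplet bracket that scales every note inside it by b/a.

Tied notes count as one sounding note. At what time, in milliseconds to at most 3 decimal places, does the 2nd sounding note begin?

1. 0.0ms @ 0 + 967.742ms (3/2)
2. 967.742ms @ 3/2 + 967.742ms (3/2)
3. 1935.484ms @ 3 + 967.742ms (3/2)
4. 2903.226ms @ 9/2 + 967.742ms (3/2)

note 2 onset = 3/2b = 967.742ms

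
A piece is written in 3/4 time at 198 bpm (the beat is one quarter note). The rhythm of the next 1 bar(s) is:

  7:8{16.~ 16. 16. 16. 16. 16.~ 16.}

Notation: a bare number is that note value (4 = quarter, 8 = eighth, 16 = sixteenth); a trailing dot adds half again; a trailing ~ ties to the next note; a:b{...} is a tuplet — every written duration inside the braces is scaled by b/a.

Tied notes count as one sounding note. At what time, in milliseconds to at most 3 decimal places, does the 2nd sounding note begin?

note 2 onset = 6/7b = 259.74ms

1. 0.0ms @ 0 + 259.74ms (6/7)
2. 259.74ms @ 6/7 + 129.87ms (3/7)
3. 389.61ms @ 9/7 + 129.87ms (3/7)
4. 519.481ms @ 12/7 + 129.87ms (3/7)
5. 649.351ms @ 15/7 + 259.74ms (6/7)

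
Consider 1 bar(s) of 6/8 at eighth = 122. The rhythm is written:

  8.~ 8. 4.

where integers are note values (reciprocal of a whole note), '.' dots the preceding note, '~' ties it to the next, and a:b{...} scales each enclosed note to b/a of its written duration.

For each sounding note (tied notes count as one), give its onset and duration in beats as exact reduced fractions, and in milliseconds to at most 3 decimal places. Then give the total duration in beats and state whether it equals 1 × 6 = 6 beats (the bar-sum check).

1) 0.0ms=0b +1475.41ms=3b
2) 1475.41ms=3b +1475.41ms=3b
Σ=6b of 6 (122bpm 6/8) — PASS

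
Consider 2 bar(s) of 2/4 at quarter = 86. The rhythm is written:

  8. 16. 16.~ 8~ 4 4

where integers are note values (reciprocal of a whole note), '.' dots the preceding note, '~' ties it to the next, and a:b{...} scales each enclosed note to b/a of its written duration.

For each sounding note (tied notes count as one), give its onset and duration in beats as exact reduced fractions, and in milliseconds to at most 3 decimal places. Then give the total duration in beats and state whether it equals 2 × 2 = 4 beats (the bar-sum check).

1) 0.0ms=0b +523.256ms=3/4b
2) 523.256ms=3/4b +261.628ms=3/8b
3) 784.884ms=9/8b +1308.14ms=15/8b
4) 2093.023ms=3b +697.674ms=1b
Σ=4b of 4 (86bpm 2/4) — PASS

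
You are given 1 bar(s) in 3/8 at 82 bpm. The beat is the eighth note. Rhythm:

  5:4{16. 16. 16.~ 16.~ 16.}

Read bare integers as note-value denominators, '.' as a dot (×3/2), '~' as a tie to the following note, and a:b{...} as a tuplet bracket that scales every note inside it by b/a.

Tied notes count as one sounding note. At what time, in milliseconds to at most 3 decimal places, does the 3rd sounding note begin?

1. 0.0ms @ 0 + 439.024ms (3/5)
2. 439.024ms @ 3/5 + 439.024ms (3/5)
3. 878.049ms @ 6/5 + 1317.073ms (9/5)

note 3 onset = 6/5b = 878.049ms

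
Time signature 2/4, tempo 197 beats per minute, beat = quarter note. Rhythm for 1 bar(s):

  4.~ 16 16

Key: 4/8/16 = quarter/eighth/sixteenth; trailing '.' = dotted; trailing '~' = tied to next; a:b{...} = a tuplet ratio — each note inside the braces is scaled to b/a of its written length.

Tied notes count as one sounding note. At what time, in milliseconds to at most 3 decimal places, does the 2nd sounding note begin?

note 2 onset = 7/4b = 532.995ms

1. 0.0ms @ 0 + 532.995ms (7/4)
2. 532.995ms @ 7/4 + 76.142ms (1/4)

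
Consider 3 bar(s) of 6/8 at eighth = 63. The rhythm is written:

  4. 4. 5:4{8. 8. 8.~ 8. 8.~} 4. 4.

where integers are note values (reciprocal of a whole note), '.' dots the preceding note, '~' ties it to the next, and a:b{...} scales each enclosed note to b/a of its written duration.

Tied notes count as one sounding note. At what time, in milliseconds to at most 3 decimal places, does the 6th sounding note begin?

note 6 onset = 54/5b = 10285.714ms

1. 0.0ms @ 0 + 2857.143ms (3)
2. 2857.143ms @ 3 + 2857.143ms (3)
3. 5714.286ms @ 6 + 1142.857ms (6/5)
4. 6857.143ms @ 36/5 + 1142.857ms (6/5)
5. 8000.0ms @ 42/5 + 2285.714ms (12/5)
6. 10285.714ms @ 54/5 + 4000.0ms (21/5)
7. 14285.714ms @ 15 + 2857.143ms (3)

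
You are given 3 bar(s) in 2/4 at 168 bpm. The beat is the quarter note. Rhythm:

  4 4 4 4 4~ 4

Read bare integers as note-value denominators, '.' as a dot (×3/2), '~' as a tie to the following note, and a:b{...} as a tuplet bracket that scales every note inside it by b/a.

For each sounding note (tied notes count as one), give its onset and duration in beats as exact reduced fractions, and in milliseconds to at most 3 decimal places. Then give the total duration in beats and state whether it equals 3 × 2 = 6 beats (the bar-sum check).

1) 0.0ms=0b +357.143ms=1b
2) 357.143ms=1b +357.143ms=1b
3) 714.286ms=2b +357.143ms=1b
4) 1071.429ms=3b +357.143ms=1b
5) 1428.571ms=4b +714.286ms=2b
Σ=6b of 6 (168bpm 2/4) — PASS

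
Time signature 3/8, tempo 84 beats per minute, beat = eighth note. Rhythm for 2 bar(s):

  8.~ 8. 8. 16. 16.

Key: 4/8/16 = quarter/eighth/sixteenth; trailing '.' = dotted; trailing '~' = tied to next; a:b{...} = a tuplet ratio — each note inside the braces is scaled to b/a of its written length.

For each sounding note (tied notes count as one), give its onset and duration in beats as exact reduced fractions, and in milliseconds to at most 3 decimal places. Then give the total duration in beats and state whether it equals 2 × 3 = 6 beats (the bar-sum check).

1) 0.0ms=0b +2142.857ms=3b
2) 2142.857ms=3b +1071.429ms=3/2b
3) 3214.286ms=9/2b +535.714ms=3/4b
4) 3750.0ms=21/4b +535.714ms=3/4b
Σ=6b of 6 (84bpm 3/8) — PASS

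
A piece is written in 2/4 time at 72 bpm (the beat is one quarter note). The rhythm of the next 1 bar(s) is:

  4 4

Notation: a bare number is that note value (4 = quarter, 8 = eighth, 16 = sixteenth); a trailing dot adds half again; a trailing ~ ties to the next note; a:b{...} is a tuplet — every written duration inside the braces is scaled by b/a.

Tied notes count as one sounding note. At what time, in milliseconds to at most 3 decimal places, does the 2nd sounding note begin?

note 2 onset = 1b = 833.333ms

1. 0.0ms @ 0 + 833.333ms (1)
2. 833.333ms @ 1 + 833.333ms (1)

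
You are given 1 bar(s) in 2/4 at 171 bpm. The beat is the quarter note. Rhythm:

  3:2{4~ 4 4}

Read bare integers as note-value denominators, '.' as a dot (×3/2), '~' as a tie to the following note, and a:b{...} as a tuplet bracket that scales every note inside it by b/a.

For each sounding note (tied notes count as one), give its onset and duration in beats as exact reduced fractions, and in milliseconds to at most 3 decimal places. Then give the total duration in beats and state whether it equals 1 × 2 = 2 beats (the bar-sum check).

1) 0.0ms=0b +467.836ms=4/3b
2) 467.836ms=4/3b +233.918ms=2/3b
Σ=2b of 2 (171bpm 2/4) — PASS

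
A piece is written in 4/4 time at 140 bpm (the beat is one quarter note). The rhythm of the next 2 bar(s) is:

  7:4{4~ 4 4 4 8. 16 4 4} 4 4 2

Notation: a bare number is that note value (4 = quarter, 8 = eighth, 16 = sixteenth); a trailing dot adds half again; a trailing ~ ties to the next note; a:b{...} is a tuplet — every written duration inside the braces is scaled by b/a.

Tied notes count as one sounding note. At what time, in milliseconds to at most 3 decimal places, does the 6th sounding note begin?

1. 0.0ms @ 0 + 489.796ms (8/7)
2. 489.796ms @ 8/7 + 244.898ms (4/7)
3. 734.694ms @ 12/7 + 244.898ms (4/7)
4. 979.592ms @ 16/7 + 183.673ms (3/7)
5. 1163.265ms @ 19/7 + 61.224ms (1/7)
6. 1224.49ms @ 20/7 + 244.898ms (4/7)
7. 1469.388ms @ 24/7 + 244.898ms (4/7)
8. 1714.286ms @ 4 + 428.571ms (1)
9. 2142.857ms @ 5 + 428.571ms (1)
10. 2571.429ms @ 6 + 857.143ms (2)

note 6 onset = 20/7b = 1224.49ms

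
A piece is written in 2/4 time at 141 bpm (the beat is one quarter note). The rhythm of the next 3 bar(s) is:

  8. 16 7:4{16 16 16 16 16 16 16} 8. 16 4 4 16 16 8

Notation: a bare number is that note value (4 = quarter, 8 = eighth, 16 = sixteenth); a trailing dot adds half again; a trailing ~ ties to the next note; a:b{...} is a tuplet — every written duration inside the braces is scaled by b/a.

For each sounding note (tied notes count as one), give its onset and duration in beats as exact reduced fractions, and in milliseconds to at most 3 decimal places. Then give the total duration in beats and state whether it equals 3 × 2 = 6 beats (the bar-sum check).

1) 0.0ms=0b +319.149ms=3/4b
2) 319.149ms=3/4b +106.383ms=1/4b
3) 425.532ms=1b +60.79ms=1/7b
4) 486.322ms=8/7b +60.79ms=1/7b
5) 547.112ms=9/7b +60.79ms=1/7b
6) 607.903ms=10/7b +60.79ms=1/7b
7) 668.693ms=11/7b +60.79ms=1/7b
8) 729.483ms=12/7b +60.79ms=1/7b
9) 790.274ms=13/7b +60.79ms=1/7b
10) 851.064ms=2b +319.149ms=3/4b
11) 1170.213ms=11/4b +106.383ms=1/4b
12) 1276.596ms=3b +425.532ms=1b
13) 1702.128ms=4b +425.532ms=1b
14) 2127.66ms=5b +106.383ms=1/4b
15) 2234.043ms=21/4b +106.383ms=1/4b
16) 2340.426ms=11/2b +212.766ms=1/2b
Σ=6b of 6 (141bpm 2/4) — PASS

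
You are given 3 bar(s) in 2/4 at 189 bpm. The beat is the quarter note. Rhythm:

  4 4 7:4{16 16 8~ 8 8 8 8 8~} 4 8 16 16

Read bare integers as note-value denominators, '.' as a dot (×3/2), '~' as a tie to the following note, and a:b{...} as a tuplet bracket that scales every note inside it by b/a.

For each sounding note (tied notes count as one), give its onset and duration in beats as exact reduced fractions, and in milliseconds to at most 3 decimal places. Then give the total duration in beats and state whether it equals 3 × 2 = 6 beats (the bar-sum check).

1) 0.0ms=0b +317.46ms=1b
2) 317.46ms=1b +317.46ms=1b
3) 634.921ms=2b +45.351ms=1/7b
4) 680.272ms=15/7b +45.351ms=1/7b
5) 725.624ms=16/7b +181.406ms=4/7b
6) 907.029ms=20/7b +90.703ms=2/7b
7) 997.732ms=22/7b +90.703ms=2/7b
8) 1088.435ms=24/7b +90.703ms=2/7b
9) 1179.138ms=26/7b +408.163ms=9/7b
10) 1587.302ms=5b +158.73ms=1/2b
11) 1746.032ms=11/2b +79.365ms=1/4b
12) 1825.397ms=23/4b +79.365ms=1/4b
Σ=6b of 6 (189bpm 2/4) — PASS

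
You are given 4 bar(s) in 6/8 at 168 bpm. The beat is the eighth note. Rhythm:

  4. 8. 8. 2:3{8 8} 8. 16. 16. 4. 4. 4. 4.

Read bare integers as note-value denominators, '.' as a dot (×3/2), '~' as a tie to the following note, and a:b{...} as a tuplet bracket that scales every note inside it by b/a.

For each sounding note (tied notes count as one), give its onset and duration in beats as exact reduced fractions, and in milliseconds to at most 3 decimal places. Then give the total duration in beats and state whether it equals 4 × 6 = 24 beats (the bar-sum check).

1) 0.0ms=0b +1071.429ms=3b
2) 1071.429ms=3b +535.714ms=3/2b
3) 1607.143ms=9/2b +535.714ms=3/2b
4) 2142.857ms=6b +535.714ms=3/2b
5) 2678.571ms=15/2b +535.714ms=3/2b
6) 3214.286ms=9b +535.714ms=3/2b
7) 3750.0ms=21/2b +267.857ms=3/4b
8) 4017.857ms=45/4b +267.857ms=3/4b
9) 4285.714ms=12b +1071.429ms=3b
10) 5357.143ms=15b +1071.429ms=3b
11) 6428.571ms=18b +1071.429ms=3b
12) 7500.0ms=21b +1071.429ms=3b
Σ=24b of 24 (168bpm 6/8) — PASS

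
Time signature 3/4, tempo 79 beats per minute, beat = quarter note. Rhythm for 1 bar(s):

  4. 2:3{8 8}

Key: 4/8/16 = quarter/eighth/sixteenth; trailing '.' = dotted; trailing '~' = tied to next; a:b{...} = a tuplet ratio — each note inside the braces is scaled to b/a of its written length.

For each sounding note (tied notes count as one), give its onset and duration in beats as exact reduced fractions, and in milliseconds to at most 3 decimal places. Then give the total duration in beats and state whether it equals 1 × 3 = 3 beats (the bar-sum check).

1) 0.0ms=0b +1139.241ms=3/2b
2) 1139.241ms=3/2b +569.62ms=3/4b
3) 1708.861ms=9/4b +569.62ms=3/4b
Σ=3b of 3 (79bpm 3/4) — PASS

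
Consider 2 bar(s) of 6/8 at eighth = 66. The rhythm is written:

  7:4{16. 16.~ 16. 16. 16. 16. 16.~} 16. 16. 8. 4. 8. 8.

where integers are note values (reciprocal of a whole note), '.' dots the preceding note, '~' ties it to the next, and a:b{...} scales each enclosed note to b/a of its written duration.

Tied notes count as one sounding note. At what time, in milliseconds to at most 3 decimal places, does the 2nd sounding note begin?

note 2 onset = 3/7b = 389.61ms

1. 0.0ms @ 0 + 389.61ms (3/7)
2. 389.61ms @ 3/7 + 779.221ms (6/7)
3. 1168.831ms @ 9/7 + 389.61ms (3/7)
4. 1558.442ms @ 12/7 + 389.61ms (3/7)
5. 1948.052ms @ 15/7 + 389.61ms (3/7)
6. 2337.662ms @ 18/7 + 1071.429ms (33/28)
7. 3409.091ms @ 15/4 + 681.818ms (3/4)
8. 4090.909ms @ 9/2 + 1363.636ms (3/2)
9. 5454.545ms @ 6 + 2727.273ms (3)
10. 8181.818ms @ 9 + 1363.636ms (3/2)
11. 9545.455ms @ 21/2 + 1363.636ms (3/2)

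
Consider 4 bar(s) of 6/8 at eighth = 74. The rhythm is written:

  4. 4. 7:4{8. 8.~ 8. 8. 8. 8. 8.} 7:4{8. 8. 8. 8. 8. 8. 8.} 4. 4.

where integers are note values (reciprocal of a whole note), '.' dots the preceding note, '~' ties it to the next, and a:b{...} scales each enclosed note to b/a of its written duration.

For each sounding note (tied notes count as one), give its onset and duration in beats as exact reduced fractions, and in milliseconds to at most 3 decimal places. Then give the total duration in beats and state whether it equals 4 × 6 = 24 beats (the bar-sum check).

1) 0.0ms=0b +2432.432ms=3b
2) 2432.432ms=3b +2432.432ms=3b
3) 4864.865ms=6b +694.981ms=6/7b
4) 5559.846ms=48/7b +1389.961ms=12/7b
5) 6949.807ms=60/7b +694.981ms=6/7b
6) 7644.788ms=66/7b +694.981ms=6/7b
7) 8339.768ms=72/7b +694.981ms=6/7b
8) 9034.749ms=78/7b +694.981ms=6/7b
9) 9729.73ms=12b +694.981ms=6/7b
10) 10424.71ms=90/7b +694.981ms=6/7b
11) 11119.691ms=96/7b +694.981ms=6/7b
12) 11814.672ms=102/7b +694.981ms=6/7b
13) 12509.653ms=108/7b +694.981ms=6/7b
14) 13204.633ms=114/7b +694.981ms=6/7b
15) 13899.614ms=120/7b +694.981ms=6/7b
16) 14594.595ms=18b +2432.432ms=3b
17) 17027.027ms=21b +2432.432ms=3b
Σ=24b of 24 (74bpm 6/8) — PASS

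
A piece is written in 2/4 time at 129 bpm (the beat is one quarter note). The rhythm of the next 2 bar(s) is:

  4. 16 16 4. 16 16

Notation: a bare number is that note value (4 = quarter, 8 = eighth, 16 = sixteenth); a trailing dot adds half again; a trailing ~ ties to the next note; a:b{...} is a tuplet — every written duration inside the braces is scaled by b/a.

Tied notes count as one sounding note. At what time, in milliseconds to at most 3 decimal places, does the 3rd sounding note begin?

note 3 onset = 7/4b = 813.953ms

1. 0.0ms @ 0 + 697.674ms (3/2)
2. 697.674ms @ 3/2 + 116.279ms (1/4)
3. 813.953ms @ 7/4 + 116.279ms (1/4)
4. 930.233ms @ 2 + 697.674ms (3/2)
5. 1627.907ms @ 7/2 + 116.279ms (1/4)
6. 1744.186ms @ 15/4 + 116.279ms (1/4)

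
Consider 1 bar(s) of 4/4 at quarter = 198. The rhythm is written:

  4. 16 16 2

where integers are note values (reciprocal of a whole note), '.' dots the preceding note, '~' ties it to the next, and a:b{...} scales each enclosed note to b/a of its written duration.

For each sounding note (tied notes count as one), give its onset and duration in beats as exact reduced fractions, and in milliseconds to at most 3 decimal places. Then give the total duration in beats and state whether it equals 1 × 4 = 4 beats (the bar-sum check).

1) 0.0ms=0b +454.545ms=3/2b
2) 454.545ms=3/2b +75.758ms=1/4b
3) 530.303ms=7/4b +75.758ms=1/4b
4) 606.061ms=2b +606.061ms=2b
Σ=4b of 4 (198bpm 4/4) — PASS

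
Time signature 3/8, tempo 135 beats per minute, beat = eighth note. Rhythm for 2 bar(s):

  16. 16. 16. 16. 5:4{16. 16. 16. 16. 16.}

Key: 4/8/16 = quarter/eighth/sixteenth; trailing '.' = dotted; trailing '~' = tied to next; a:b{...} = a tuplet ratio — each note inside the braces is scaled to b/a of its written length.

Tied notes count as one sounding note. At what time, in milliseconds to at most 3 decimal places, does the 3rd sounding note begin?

note 3 onset = 3/2b = 666.667ms

1. 0.0ms @ 0 + 333.333ms (3/4)
2. 333.333ms @ 3/4 + 333.333ms (3/4)
3. 666.667ms @ 3/2 + 333.333ms (3/4)
4. 1000.0ms @ 9/4 + 333.333ms (3/4)
5. 1333.333ms @ 3 + 266.667ms (3/5)
6. 1600.0ms @ 18/5 + 266.667ms (3/5)
7. 1866.667ms @ 21/5 + 266.667ms (3/5)
8. 2133.333ms @ 24/5 + 266.667ms (3/5)
9. 2400.0ms @ 27/5 + 266.667ms (3/5)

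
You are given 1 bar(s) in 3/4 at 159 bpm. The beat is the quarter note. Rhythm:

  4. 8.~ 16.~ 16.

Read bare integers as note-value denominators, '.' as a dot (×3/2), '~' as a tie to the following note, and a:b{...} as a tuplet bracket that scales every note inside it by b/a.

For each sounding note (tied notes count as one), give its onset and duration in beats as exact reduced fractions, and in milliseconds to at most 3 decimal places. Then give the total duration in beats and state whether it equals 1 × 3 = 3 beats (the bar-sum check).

1) 0.0ms=0b +566.038ms=3/2b
2) 566.038ms=3/2b +566.038ms=3/2b
Σ=3b of 3 (159bpm 3/4) — PASS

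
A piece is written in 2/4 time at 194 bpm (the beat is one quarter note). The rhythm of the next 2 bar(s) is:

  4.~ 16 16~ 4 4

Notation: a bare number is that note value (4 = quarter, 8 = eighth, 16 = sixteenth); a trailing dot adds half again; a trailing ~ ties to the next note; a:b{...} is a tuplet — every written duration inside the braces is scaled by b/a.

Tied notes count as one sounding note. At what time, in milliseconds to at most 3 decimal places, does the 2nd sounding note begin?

note 2 onset = 7/4b = 541.237ms

1. 0.0ms @ 0 + 541.237ms (7/4)
2. 541.237ms @ 7/4 + 386.598ms (5/4)
3. 927.835ms @ 3 + 309.278ms (1)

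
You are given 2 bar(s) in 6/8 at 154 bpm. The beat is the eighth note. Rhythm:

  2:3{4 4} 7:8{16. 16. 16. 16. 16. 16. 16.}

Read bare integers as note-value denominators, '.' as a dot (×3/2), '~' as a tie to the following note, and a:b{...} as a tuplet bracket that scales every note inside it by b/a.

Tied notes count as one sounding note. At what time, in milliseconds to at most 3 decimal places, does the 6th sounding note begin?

1. 0.0ms @ 0 + 1168.831ms (3)
2. 1168.831ms @ 3 + 1168.831ms (3)
3. 2337.662ms @ 6 + 333.952ms (6/7)
4. 2671.614ms @ 48/7 + 333.952ms (6/7)
5. 3005.566ms @ 54/7 + 333.952ms (6/7)
6. 3339.518ms @ 60/7 + 333.952ms (6/7)
7. 3673.469ms @ 66/7 + 333.952ms (6/7)
8. 4007.421ms @ 72/7 + 333.952ms (6/7)
9. 4341.373ms @ 78/7 + 333.952ms (6/7)

note 6 onset = 60/7b = 3339.518ms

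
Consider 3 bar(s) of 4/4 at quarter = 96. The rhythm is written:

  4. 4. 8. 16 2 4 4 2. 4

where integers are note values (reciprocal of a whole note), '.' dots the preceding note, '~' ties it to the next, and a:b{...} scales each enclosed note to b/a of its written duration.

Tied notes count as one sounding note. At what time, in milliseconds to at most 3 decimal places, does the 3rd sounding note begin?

note 3 onset = 3b = 1875.0ms

1. 0.0ms @ 0 + 937.5ms (3/2)
2. 937.5ms @ 3/2 + 937.5ms (3/2)
3. 1875.0ms @ 3 + 468.75ms (3/4)
4. 2343.75ms @ 15/4 + 156.25ms (1/4)
5. 2500.0ms @ 4 + 1250.0ms (2)
6. 3750.0ms @ 6 + 625.0ms (1)
7. 4375.0ms @ 7 + 625.0ms (1)
8. 5000.0ms @ 8 + 1875.0ms (3)
9. 6875.0ms @ 11 + 625.0ms (1)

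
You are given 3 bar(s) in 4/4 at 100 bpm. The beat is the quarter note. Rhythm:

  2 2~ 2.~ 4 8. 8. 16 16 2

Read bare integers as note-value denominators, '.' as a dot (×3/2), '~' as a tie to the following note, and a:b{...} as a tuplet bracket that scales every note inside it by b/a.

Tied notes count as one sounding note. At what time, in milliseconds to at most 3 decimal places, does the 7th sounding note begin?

note 7 onset = 10b = 6000.0ms

1. 0.0ms @ 0 + 1200.0ms (2)
2. 1200.0ms @ 2 + 3600.0ms (6)
3. 4800.0ms @ 8 + 450.0ms (3/4)
4. 5250.0ms @ 35/4 + 450.0ms (3/4)
5. 5700.0ms @ 19/2 + 150.0ms (1/4)
6. 5850.0ms @ 39/4 + 150.0ms (1/4)
7. 6000.0ms @ 10 + 1200.0ms (2)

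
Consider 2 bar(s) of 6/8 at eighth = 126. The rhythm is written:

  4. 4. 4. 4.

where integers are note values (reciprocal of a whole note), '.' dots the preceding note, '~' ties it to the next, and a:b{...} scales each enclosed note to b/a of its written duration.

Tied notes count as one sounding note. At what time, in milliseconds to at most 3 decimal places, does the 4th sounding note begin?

1. 0.0ms @ 0 + 1428.571ms (3)
2. 1428.571ms @ 3 + 1428.571ms (3)
3. 2857.143ms @ 6 + 1428.571ms (3)
4. 4285.714ms @ 9 + 1428.571ms (3)

note 4 onset = 9b = 4285.714ms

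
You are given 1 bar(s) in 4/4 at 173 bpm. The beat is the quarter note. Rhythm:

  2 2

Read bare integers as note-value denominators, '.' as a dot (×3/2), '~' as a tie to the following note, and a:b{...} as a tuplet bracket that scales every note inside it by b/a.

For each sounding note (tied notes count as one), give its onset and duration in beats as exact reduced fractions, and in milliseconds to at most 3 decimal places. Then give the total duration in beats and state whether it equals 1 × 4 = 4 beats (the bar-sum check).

1) 0.0ms=0b +693.642ms=2b
2) 693.642ms=2b +693.642ms=2b
Σ=4b of 4 (173bpm 4/4) — PASS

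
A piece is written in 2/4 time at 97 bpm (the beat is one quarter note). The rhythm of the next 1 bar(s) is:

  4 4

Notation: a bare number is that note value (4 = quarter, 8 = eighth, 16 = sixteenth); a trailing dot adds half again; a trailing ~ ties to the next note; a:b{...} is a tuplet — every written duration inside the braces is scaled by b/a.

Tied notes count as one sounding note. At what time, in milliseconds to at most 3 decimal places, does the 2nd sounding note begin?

note 2 onset = 1b = 618.557ms

1. 0.0ms @ 0 + 618.557ms (1)
2. 618.557ms @ 1 + 618.557ms (1)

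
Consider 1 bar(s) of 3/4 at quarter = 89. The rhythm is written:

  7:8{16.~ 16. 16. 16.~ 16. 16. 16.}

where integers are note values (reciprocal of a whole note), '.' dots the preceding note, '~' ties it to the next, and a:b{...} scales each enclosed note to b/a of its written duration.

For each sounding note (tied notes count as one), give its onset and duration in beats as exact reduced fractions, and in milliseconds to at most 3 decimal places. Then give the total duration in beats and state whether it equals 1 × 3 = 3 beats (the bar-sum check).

1) 0.0ms=0b +577.849ms=6/7b
2) 577.849ms=6/7b +288.925ms=3/7b
3) 866.774ms=9/7b +577.849ms=6/7b
4) 1444.623ms=15/7b +288.925ms=3/7b
5) 1733.547ms=18/7b +288.925ms=3/7b
Σ=3b of 3 (89bpm 3/4) — PASS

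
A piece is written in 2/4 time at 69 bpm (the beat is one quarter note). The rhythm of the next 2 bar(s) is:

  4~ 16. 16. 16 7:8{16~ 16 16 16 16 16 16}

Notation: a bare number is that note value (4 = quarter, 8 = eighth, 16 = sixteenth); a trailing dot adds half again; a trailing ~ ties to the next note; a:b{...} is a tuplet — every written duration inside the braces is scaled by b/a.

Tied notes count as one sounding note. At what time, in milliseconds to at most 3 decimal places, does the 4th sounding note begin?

note 4 onset = 2b = 1739.13ms

1. 0.0ms @ 0 + 1195.652ms (11/8)
2. 1195.652ms @ 11/8 + 326.087ms (3/8)
3. 1521.739ms @ 7/4 + 217.391ms (1/4)
4. 1739.13ms @ 2 + 496.894ms (4/7)
5. 2236.025ms @ 18/7 + 248.447ms (2/7)
6. 2484.472ms @ 20/7 + 248.447ms (2/7)
7. 2732.919ms @ 22/7 + 248.447ms (2/7)
8. 2981.366ms @ 24/7 + 248.447ms (2/7)
9. 3229.814ms @ 26/7 + 248.447ms (2/7)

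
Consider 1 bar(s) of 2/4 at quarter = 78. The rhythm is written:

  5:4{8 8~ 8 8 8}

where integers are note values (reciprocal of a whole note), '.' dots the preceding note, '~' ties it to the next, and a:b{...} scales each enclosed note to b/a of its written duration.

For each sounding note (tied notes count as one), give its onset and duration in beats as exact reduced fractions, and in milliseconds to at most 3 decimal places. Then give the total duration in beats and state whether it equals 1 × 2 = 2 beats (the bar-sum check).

1) 0.0ms=0b +307.692ms=2/5b
2) 307.692ms=2/5b +615.385ms=4/5b
3) 923.077ms=6/5b +307.692ms=2/5b
4) 1230.769ms=8/5b +307.692ms=2/5b
Σ=2b of 2 (78bpm 2/4) — PASS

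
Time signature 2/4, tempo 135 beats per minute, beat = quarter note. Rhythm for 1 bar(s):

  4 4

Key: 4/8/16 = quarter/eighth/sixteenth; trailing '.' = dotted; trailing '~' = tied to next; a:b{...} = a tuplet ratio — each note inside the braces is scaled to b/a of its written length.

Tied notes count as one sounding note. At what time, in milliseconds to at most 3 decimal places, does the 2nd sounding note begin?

1. 0.0ms @ 0 + 444.444ms (1)
2. 444.444ms @ 1 + 444.444ms (1)

note 2 onset = 1b = 444.444ms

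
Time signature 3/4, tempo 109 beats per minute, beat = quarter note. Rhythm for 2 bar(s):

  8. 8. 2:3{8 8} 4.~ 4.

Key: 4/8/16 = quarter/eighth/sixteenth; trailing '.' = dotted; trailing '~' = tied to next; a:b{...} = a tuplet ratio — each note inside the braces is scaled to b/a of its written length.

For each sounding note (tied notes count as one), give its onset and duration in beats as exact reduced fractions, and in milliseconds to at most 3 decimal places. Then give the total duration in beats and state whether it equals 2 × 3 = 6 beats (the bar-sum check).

1) 0.0ms=0b +412.844ms=3/4b
2) 412.844ms=3/4b +412.844ms=3/4b
3) 825.688ms=3/2b +412.844ms=3/4b
4) 1238.532ms=9/4b +412.844ms=3/4b
5) 1651.376ms=3b +1651.376ms=3b
Σ=6b of 6 (109bpm 3/4) — PASS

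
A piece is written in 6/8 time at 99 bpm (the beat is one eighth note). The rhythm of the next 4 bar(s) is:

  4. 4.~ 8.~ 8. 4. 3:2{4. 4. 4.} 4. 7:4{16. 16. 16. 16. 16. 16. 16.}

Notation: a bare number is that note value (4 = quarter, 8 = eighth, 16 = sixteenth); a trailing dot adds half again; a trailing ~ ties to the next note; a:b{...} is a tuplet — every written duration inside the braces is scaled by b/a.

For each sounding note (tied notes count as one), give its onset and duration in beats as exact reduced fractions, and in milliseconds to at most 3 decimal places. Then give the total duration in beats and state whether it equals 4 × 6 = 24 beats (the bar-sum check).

1) 0.0ms=0b +1818.182ms=3b
2) 1818.182ms=3b +3636.364ms=6b
3) 5454.545ms=9b +1818.182ms=3b
4) 7272.727ms=12b +1212.121ms=2b
5) 8484.848ms=14b +1212.121ms=2b
6) 9696.97ms=16b +1212.121ms=2b
7) 10909.091ms=18b +1818.182ms=3b
8) 12727.273ms=21b +259.74ms=3/7b
9) 12987.013ms=150/7b +259.74ms=3/7b
10) 13246.753ms=153/7b +259.74ms=3/7b
11) 13506.494ms=156/7b +259.74ms=3/7b
12) 13766.234ms=159/7b +259.74ms=3/7b
13) 14025.974ms=162/7b +259.74ms=3/7b
14) 14285.714ms=165/7b +259.74ms=3/7b
Σ=24b of 24 (99bpm 6/8) — PASS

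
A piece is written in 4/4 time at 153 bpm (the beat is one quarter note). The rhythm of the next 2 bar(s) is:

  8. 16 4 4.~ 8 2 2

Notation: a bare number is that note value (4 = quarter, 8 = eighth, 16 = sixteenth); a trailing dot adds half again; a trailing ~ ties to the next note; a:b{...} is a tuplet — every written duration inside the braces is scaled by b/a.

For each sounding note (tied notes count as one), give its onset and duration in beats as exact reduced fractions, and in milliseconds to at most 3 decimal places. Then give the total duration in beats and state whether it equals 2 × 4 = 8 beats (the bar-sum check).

1) 0.0ms=0b +294.118ms=3/4b
2) 294.118ms=3/4b +98.039ms=1/4b
3) 392.157ms=1b +392.157ms=1b
4) 784.314ms=2b +784.314ms=2b
5) 1568.627ms=4b +784.314ms=2b
6) 2352.941ms=6b +784.314ms=2b
Σ=8b of 8 (153bpm 4/4) — PASS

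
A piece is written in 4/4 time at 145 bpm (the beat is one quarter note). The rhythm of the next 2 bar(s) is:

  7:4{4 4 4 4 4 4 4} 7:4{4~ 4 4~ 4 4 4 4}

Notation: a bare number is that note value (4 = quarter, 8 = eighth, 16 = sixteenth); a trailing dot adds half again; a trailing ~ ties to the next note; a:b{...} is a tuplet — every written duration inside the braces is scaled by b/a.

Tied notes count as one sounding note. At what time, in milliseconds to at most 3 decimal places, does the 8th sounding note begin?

note 8 onset = 4b = 1655.172ms

1. 0.0ms @ 0 + 236.453ms (4/7)
2. 236.453ms @ 4/7 + 236.453ms (4/7)
3. 472.906ms @ 8/7 + 236.453ms (4/7)
4. 709.36ms @ 12/7 + 236.453ms (4/7)
5. 945.813ms @ 16/7 + 236.453ms (4/7)
6. 1182.266ms @ 20/7 + 236.453ms (4/7)
7. 1418.719ms @ 24/7 + 236.453ms (4/7)
8. 1655.172ms @ 4 + 472.906ms (8/7)
9. 2128.079ms @ 36/7 + 472.906ms (8/7)
10. 2600.985ms @ 44/7 + 236.453ms (4/7)
11. 2837.438ms @ 48/7 + 236.453ms (4/7)
12. 3073.892ms @ 52/7 + 236.453ms (4/7)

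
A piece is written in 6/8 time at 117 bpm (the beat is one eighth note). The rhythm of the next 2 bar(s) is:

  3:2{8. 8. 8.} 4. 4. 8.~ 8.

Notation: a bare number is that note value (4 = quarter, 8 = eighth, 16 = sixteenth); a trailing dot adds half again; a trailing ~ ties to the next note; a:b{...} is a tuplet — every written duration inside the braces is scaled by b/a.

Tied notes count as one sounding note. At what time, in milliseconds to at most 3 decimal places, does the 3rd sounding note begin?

1. 0.0ms @ 0 + 512.821ms (1)
2. 512.821ms @ 1 + 512.821ms (1)
3. 1025.641ms @ 2 + 512.821ms (1)
4. 1538.462ms @ 3 + 1538.462ms (3)
5. 3076.923ms @ 6 + 1538.462ms (3)
6. 4615.385ms @ 9 + 1538.462ms (3)

note 3 onset = 2b = 1025.641ms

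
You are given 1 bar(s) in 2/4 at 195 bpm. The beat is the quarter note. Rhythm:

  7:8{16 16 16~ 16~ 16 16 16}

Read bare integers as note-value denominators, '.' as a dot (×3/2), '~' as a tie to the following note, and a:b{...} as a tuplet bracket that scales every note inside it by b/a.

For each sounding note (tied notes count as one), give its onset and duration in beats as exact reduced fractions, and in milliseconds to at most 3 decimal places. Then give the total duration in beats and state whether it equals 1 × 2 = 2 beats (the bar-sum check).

1) 0.0ms=0b +87.912ms=2/7b
2) 87.912ms=2/7b +87.912ms=2/7b
3) 175.824ms=4/7b +263.736ms=6/7b
4) 439.56ms=10/7b +87.912ms=2/7b
5) 527.473ms=12/7b +87.912ms=2/7b
Σ=2b of 2 (195bpm 2/4) — PASS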